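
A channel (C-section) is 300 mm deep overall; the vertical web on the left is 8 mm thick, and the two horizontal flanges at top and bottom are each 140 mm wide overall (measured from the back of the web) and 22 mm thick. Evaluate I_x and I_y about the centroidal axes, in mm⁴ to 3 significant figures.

Treat the section as a set of non-overlapping primitives; coordinates are from the bounding-box lower-left.
Web: 8 × 300, A = 2 400 mm², y = 150 mm, Ī = 18 000 000 mm⁴.
Top flange (beyond web): 132 × 22, A = 2 904 mm², y = 289 mm, Ī = 117 128 mm⁴.
Bottom flange (beyond web): 132 × 22, A = 2 904 mm², y = 11 mm, Ī = 117 128 mm⁴.
By symmetry the centroid is at mid-height, ȳ = 150 mm.
Transfer each piece to the centroidal x-axis using Ī + A·d² with d = y − 150:
  web: d = 0 mm → contributes +18 000 000 mm⁴
  top flange (beyond web): d = 139 mm → contributes +56 225 312 mm⁴
  bottom flange (beyond web): d = -139 mm → contributes +56 225 312 mm⁴
Total I = 130 450 624 mm⁴.
For the y-axis: x̄ = 53.532 mm.
Repeating about the centroidal y-axis gives I_y = 16 767 420 mm⁴.

I_x ≈ 1.30 × 10⁸ mm⁴, I_y ≈ 1.68 × 10⁷ mm⁴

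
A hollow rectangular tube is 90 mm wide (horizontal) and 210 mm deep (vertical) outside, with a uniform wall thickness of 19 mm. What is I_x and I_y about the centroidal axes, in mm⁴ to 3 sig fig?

I_x ≈ 4.74 × 10⁷ mm⁴, I_y ≈ 1.07 × 10⁷ mm⁴

Break the section into simple shapes (no overlaps), measuring from the bottom-left corner of the bounding box.
Outer rectangle: 90 × 210, A = 18 900 mm², y = 105 mm, Ī = 69 457 500 mm⁴.
Inner void (subtracted): 52 × 172, A = 8 944 mm², y = 105 mm, Ī = 22 049 941 mm⁴.
By symmetry the centroid is at mid-height, ȳ = 105 mm.
All pieces are centred on the centroidal x-axis, so I = ΣĪ (holes subtracted) = 47 407 559 mm⁴.
Repeating about the centroidal y-axis gives I_y = 10 742 119 mm⁴.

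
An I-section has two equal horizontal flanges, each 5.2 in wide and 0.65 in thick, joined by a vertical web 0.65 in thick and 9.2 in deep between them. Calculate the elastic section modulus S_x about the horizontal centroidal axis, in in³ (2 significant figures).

S_x ≈ 39 in³

Treat the section as a set of non-overlapping primitives; coordinates are from the bounding-box lower-left.
Bottom flange: 5.2 × 0.65, A = 3.38 in², y = 0.325 in, Ī = 0.119 in⁴.
Web: 0.65 × 9.2, A = 5.98 in², y = 5.25 in, Ī = 42.18 in⁴.
Top flange: 5.2 × 0.65, A = 3.38 in², y = 10.18 in, Ī = 0.119 in⁴.
By symmetry the centroid is at mid-height, ȳ = 5.25 in.
Transfer each piece to the horizontal centroidal axis using Ī + A·d² with d = y − 5.25:
  bottom flange: d = -4.925 in → contributes +82.1 in⁴
  web: d = 0 in → contributes +42.18 in⁴
  top flange: d = 4.925 in → contributes +82.1 in⁴
Total I = 206.4 in⁴.
Extreme fibre distance c = 5.25 in; S = I/c = 39.31 in³.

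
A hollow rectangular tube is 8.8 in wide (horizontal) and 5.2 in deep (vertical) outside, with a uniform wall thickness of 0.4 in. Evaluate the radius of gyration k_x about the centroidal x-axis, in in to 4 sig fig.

k_x ≈ 2.094 in

Treat the section as a set of non-overlapping primitives; coordinates are from the bounding-box lower-left.
Outer rectangle: 8.8 × 5.2, A = 45.76 in², y = 2.6 in, Ī = 103.113 in⁴.
Inner void (subtracted): 8 × 4.4, A = 35.2 in², y = 2.6 in, Ī = 56.7893 in⁴.
By symmetry the centroid is at mid-height, ȳ = 2.6 in.
All pieces are centred on the centroidal x-axis, so I = ΣĪ (holes subtracted) = 46.3232 in⁴.
Radius of gyration: k = √(I/A) = √(46.3232 / 10.56) = 2.09444 in.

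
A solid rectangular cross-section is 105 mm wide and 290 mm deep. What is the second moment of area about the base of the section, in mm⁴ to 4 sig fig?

I_base ≈ 8.536 × 10⁸ mm⁴

The section: 105 × 290, A = 30 450 mm², y = 145 mm, Ī = 213 403 750 mm⁴.
Transfer it to a horizontal axis along the bottom face using Ī + A·d² with d = y − 0:
  the section: d = 145 mm → contributes +853 615 000 mm⁴
Total I = 853 615 000 mm⁴.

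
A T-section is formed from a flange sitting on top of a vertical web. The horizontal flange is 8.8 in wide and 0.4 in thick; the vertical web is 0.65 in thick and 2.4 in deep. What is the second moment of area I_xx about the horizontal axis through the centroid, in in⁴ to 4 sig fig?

Treat the section as a set of non-overlapping primitives; coordinates are from the bounding-box lower-left.
Flange: 8.8 × 0.4, A = 3.52 in², y = 2.6 in, Ī = 0.0469333 in⁴.
Web: 0.65 × 2.4, A = 1.56 in², y = 1.2 in, Ī = 0.7488 in⁴.
Centroid: ȳ = ΣA·y / ΣA = 2.17008 in.
Transfer each piece to the horizontal axis through the centroid using Ī + A·d² with d = y − 2.17008:
  flange: d = 0.429921 in → contributes +0.697543 in⁴
  web: d = -0.970079 in → contributes +2.21684 in⁴
Total I = 2.91439 in⁴.

I_xx ≈ 2.914 in⁴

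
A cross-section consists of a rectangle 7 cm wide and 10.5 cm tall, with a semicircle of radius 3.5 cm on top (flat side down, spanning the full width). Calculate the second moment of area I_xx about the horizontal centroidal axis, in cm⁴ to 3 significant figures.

I_xx ≈ 1380 cm⁴

Decompose the section into non-overlapping parts with the origin at the bottom-left of its bounding rectangle.
Rectangular body: 7 × 10.5, A = 73.5 cm², y = 5.25 cm, Ī = 675.28 cm⁴.
Semicircular cap: semicircle r = 3.5, A = 19.242 cm², y = 11.985 cm, Ī = 16.47 cm⁴.
Centroid: ȳ = ΣA·y / ΣA = 6.6475 cm.
Transfer each piece to the horizontal centroidal axis using Ī + A·d² with d = y − 6.6475:
  rectangular body: d = -1.3975 cm → contributes +818.82 cm⁴
  semicircular cap: d = 5.338 cm → contributes +564.76 cm⁴
Total I = 1383.6 cm⁴.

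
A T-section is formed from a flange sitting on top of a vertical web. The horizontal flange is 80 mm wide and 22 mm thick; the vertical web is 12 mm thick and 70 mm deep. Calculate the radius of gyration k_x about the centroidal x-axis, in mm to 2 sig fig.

Decompose the section into non-overlapping parts with the origin at the bottom-left of its bounding rectangle.
Flange: 80 × 22, A = 1 760 mm², y = 81 mm, Ī = 70 987 mm⁴.
Web: 12 × 70, A = 840 mm², y = 35 mm, Ī = 343 000 mm⁴.
Centroid: ȳ = ΣA·y / ΣA = 66.14 mm.
Transfer each piece to the centroidal x-axis using Ī + A·d² with d = y − 66.14:
  flange: d = 14.86 mm → contributes +459 710 mm⁴
  web: d = -31.14 mm → contributes +1 157 467 mm⁴
Total I = 1 617 177 mm⁴.
Radius of gyration: k = √(I/A) = √(1 617 177 / 2 600) = 24.94 mm.

k_x ≈ 25 mm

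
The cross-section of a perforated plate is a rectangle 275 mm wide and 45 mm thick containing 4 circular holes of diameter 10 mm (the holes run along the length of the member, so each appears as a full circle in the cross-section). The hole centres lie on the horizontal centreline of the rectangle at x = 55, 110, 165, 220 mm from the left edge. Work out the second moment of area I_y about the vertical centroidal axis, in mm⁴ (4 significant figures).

Break the section into simple shapes (no overlaps), measuring from the bottom-left corner of the bounding box.
Plate: 275 × 45, A = 12 375 mm², x = 137.5 mm, Ī = 77 988 281 mm⁴.
Hole 1 (subtracted): ⌀10, A = 78.5398 mm², x = 55 mm, Ī = 490.874 mm⁴.
Hole 2 (subtracted): ⌀10, A = 78.5398 mm², x = 110 mm, Ī = 490.874 mm⁴.
Hole 3 (subtracted): ⌀10, A = 78.5398 mm², x = 165 mm, Ī = 490.874 mm⁴.
Hole 4 (subtracted): ⌀10, A = 78.5398 mm², x = 220 mm, Ī = 490.874 mm⁴.
By symmetry the centroid is at mid-width, x̄ = 137.5 mm.
Transfer each piece to the vertical centroidal axis using Ī + A·d² with d = x − 137.5:
  plate: d = 0 mm → contributes +77 988 281 mm⁴
  hole 1: d = -82.5 mm → contributes −535 052 mm⁴
  hole 2: d = -27.5 mm → contributes −59886.6 mm⁴
  hole 3: d = 27.5 mm → contributes −59886.6 mm⁴
  hole 4: d = 82.5 mm → contributes −535 052 mm⁴
Total I = 76 798 403 mm⁴.

I_y ≈ 7.680 × 10⁷ mm⁴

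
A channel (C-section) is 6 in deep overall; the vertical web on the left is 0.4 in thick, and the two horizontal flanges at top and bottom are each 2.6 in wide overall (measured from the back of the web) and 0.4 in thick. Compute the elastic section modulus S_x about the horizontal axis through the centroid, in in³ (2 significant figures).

S_x ≈ 7.0 in³

Break the section into simple shapes (no overlaps), measuring from the bottom-left corner of the bounding box.
Web: 0.4 × 6, A = 2.4 in², y = 3 in, Ī = 7.2 in⁴.
Top flange (beyond web): 2.2 × 0.4, A = 0.88 in², y = 5.8 in, Ī = 0.01173 in⁴.
Bottom flange (beyond web): 2.2 × 0.4, A = 0.88 in², y = 0.2 in, Ī = 0.01173 in⁴.
By symmetry the centroid is at mid-height, ȳ = 3 in.
Transfer each piece to the horizontal axis through the centroid using Ī + A·d² with d = y − 3:
  web: d = 0 in → contributes +7.2 in⁴
  top flange (beyond web): d = 2.8 in → contributes +6.911 in⁴
  bottom flange (beyond web): d = -2.8 in → contributes +6.911 in⁴
Total I = 21.02 in⁴.
Extreme fibre distance c = 3 in; S = I/c = 7.007 in³.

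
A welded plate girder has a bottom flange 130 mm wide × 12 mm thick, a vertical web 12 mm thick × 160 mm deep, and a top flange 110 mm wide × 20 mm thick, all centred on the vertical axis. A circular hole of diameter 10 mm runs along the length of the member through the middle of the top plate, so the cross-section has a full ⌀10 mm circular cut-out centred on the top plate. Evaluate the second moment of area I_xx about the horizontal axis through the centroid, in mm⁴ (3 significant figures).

I_xx ≈ 3.23 × 10⁷ mm⁴

Treat the section as a set of non-overlapping primitives; coordinates are from the bounding-box lower-left.
Bottom plate: 130 × 12, A = 1 560 mm², y = 6 mm, Ī = 18 720 mm⁴.
Web plate: 12 × 160, A = 1 920 mm², y = 92 mm, Ī = 4 096 000 mm⁴.
Top plate: 110 × 20, A = 2 200 mm², y = 182 mm, Ī = 73 333 mm⁴.
Hole (subtracted): ⌀10, A = 78.54 mm², y = 182 mm, Ī = 490.87 mm⁴.
Centroid: ȳ = ΣA·y / ΣA = 102.14 mm.
Transfer each piece to the horizontal axis through the centroid using Ī + A·d² with d = y − 102.14:
  bottom plate: d = -96.135 mm → contributes +14 436 177 mm⁴
  web plate: d = -10.135 mm → contributes +4 293 223 mm⁴
  top plate: d = 79.865 mm → contributes +14 105 815 mm⁴
  hole: d = 79.865 mm → contributes −501 449 mm⁴
Total I = 32 333 765 mm⁴.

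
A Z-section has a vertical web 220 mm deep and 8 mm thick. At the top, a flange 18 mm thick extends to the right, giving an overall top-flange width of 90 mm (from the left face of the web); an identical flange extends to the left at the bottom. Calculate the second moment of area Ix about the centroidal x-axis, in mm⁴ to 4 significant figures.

Break the section into simple shapes (no overlaps), measuring from the bottom-left corner of the bounding box.
Web: 8 × 220, A = 1 760 mm², y = 110 mm, Ī = 7 098 667 mm⁴.
Top flange (beyond web): 82 × 18, A = 1 476 mm², y = 211 mm, Ī = 39 852 mm⁴.
Bottom flange (beyond web): 82 × 18, A = 1 476 mm², y = 9 mm, Ī = 39 852 mm⁴.
Centroid: ȳ = ΣA·y / ΣA = 110 mm.
Transfer each piece to the centroidal x-axis using Ī + A·d² with d = y − 110:
  web: d = 0 mm → contributes +7 098 667 mm⁴
  top flange (beyond web): d = 101 mm → contributes +15 096 528 mm⁴
  bottom flange (beyond web): d = -101 mm → contributes +15 096 528 mm⁴
Total I = 37 291 723 mm⁴.

Ix ≈ 3.729 × 10⁷ mm⁴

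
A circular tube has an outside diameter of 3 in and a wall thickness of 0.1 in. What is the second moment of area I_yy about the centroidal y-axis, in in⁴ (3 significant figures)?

Decompose the section into non-overlapping parts with the origin at the bottom-left of its bounding rectangle.
Outer circle: ⌀3, A = 7.0686 in², x = 1.5 in, Ī = 3.9761 in⁴.
Bore (subtracted): ⌀2.8, A = 6.1575 in², x = 1.5 in, Ī = 3.0172 in⁴.
By symmetry the centroid is at mid-width, x̄ = 1.5 in.
All pieces are centred on the centroidal y-axis, so I = ΣĪ (holes subtracted) = 0.95889 in⁴.

I_yy ≈ 0.959 in⁴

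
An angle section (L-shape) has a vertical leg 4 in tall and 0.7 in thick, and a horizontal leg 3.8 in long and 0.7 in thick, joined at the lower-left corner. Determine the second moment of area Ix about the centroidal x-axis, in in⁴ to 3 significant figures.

Decompose the section into non-overlapping parts with the origin at the bottom-left of its bounding rectangle.
Vertical leg: 0.7 × 4, A = 2.8 in², y = 2 in, Ī = 3.7333 in⁴.
Horizontal leg (remainder): 3.1 × 0.7, A = 2.17 in², y = 0.35 in, Ī = 0.088608 in⁴.
Centroid: ȳ = ΣA·y / ΣA = 1.2796 in.
Transfer each piece to the centroidal x-axis using Ī + A·d² with d = y − 1.2796:
  vertical leg: d = 0.72042 in → contributes +5.1866 in⁴
  horizontal leg (remainder): d = -0.92958 in → contributes +1.9637 in⁴
Total I = 7.1503 in⁴.

Ix ≈ 7.15 in⁴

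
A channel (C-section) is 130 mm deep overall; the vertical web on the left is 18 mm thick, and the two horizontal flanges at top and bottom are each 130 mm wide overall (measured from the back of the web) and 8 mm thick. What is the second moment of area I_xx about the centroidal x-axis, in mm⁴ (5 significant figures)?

I_xx ≈ 9.9731 × 10⁶ mm⁴

Break the section into simple shapes (no overlaps), measuring from the bottom-left corner of the bounding box.
Web: 18 × 130, A = 2 340 mm², y = 65 mm, Ī = 3 295 500 mm⁴.
Top flange (beyond web): 112 × 8, A = 896 mm², y = 126 mm, Ī = 4778.667 mm⁴.
Bottom flange (beyond web): 112 × 8, A = 896 mm², y = 4 mm, Ī = 4778.667 mm⁴.
By symmetry the centroid is at mid-height, ȳ = 65 mm.
Transfer each piece to the centroidal x-axis using Ī + A·d² with d = y − 65:
  web: d = 0 mm → contributes +3 295 500 mm⁴
  top flange (beyond web): d = 61 mm → contributes +3 338 795 mm⁴
  bottom flange (beyond web): d = -61 mm → contributes +3 338 795 mm⁴
Total I = 9 973 089 mm⁴.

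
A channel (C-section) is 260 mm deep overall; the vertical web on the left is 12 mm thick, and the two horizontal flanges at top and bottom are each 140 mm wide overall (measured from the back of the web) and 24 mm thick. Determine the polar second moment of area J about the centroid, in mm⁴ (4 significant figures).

J ≈ 1.220 × 10⁸ mm⁴

Treat the section as a set of non-overlapping primitives; coordinates are from the bounding-box lower-left.
Web: 12 × 260, A = 3 120 mm², y = 130 mm, Ī = 17 576 000 mm⁴.
Top flange (beyond web): 128 × 24, A = 3 072 mm², y = 248 mm, Ī = 147 456 mm⁴.
Bottom flange (beyond web): 128 × 24, A = 3 072 mm², y = 12 mm, Ī = 147 456 mm⁴.
By symmetry the centroid is at mid-height, ȳ = 130 mm.
Transfer each piece to the centroidal x-axis using Ī + A·d² with d = y − 130:
  web: d = 0 mm → contributes +17 576 000 mm⁴
  top flange (beyond web): d = 118 mm → contributes +42 921 984 mm⁴
  bottom flange (beyond web): d = -118 mm → contributes +42 921 984 mm⁴
Total I = 103 419 968 mm⁴.
For the y-axis: x̄ = 52.4249 mm.
Repeating about the centroidal y-axis gives I_y = 18 565 240 mm⁴.
Polar second moment: J = I_x + I_y = 121 985 208 mm⁴.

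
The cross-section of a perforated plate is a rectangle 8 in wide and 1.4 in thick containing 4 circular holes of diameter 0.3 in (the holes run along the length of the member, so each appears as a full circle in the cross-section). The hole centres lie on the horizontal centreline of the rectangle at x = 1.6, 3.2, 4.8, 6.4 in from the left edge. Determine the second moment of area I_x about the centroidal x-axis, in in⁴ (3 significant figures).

Break the section into simple shapes (no overlaps), measuring from the bottom-left corner of the bounding box.
Plate: 8 × 1.4, A = 11.2 in², y = 0.7 in, Ī = 1.8293 in⁴.
Hole 1 (subtracted): ⌀0.3, A = 0.070686 in², y = 0.7 in, Ī = 0.00039761 in⁴.
Hole 2 (subtracted): ⌀0.3, A = 0.070686 in², y = 0.7 in, Ī = 0.00039761 in⁴.
Hole 3 (subtracted): ⌀0.3, A = 0.070686 in², y = 0.7 in, Ī = 0.00039761 in⁴.
Hole 4 (subtracted): ⌀0.3, A = 0.070686 in², y = 0.7 in, Ī = 0.00039761 in⁴.
By symmetry the centroid is at mid-height, ȳ = 0.7 in.
All pieces are centred on the centroidal x-axis, so I = ΣĪ (holes subtracted) = 1.8277 in⁴.

I_x ≈ 1.83 in⁴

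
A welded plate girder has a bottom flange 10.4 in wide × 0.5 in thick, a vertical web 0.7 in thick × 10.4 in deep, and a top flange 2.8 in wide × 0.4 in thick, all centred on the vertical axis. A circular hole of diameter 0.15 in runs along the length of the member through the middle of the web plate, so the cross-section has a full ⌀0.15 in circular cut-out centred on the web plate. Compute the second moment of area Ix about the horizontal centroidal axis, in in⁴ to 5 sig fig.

Ix ≈ 216.27 in⁴

Decompose the section into non-overlapping parts with the origin at the bottom-left of its bounding rectangle.
Bottom plate: 10.4 × 0.5, A = 5.2 in², y = 0.25 in, Ī = 0.1083333 in⁴.
Web plate: 0.7 × 10.4, A = 7.28 in², y = 5.7 in, Ī = 65.61707 in⁴.
Top plate: 2.8 × 0.4, A = 1.12 in², y = 11.1 in, Ī = 0.01493333 in⁴.
Hole (subtracted): ⌀0.15, A = 0.01767146 in², y = 5.7 in, Ī = 0.00002485049 in⁴.
Centroid: ȳ = ΣA·y / ΣA = 4.05875 in.
Transfer each piece to the horizontal centroidal axis using Ī + A·d² with d = y − 4.05875:
  bottom plate: d = -3.80875 in → contributes +75.54252 in⁴
  web plate: d = 1.64125 in → contributes +85.22722 in⁴
  top plate: d = 7.04125 in → contributes +55.54364 in⁴
  hole: d = 1.64125 in → contributes −0.0476265 in⁴
Total I = 216.2658 in⁴.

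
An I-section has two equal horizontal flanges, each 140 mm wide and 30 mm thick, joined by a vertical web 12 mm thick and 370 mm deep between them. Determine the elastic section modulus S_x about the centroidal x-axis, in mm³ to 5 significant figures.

Break the section into simple shapes (no overlaps), measuring from the bottom-left corner of the bounding box.
Bottom flange: 140 × 30, A = 4 200 mm², y = 15 mm, Ī = 315 000 mm⁴.
Web: 12 × 370, A = 4 440 mm², y = 215 mm, Ī = 50 653 000 mm⁴.
Top flange: 140 × 30, A = 4 200 mm², y = 415 mm, Ī = 315 000 mm⁴.
By symmetry the centroid is at mid-height, ȳ = 215 mm.
Transfer each piece to the centroidal x-axis using Ī + A·d² with d = y − 215:
  bottom flange: d = -200 mm → contributes +168 315 000 mm⁴
  web: d = 0 mm → contributes +50 653 000 mm⁴
  top flange: d = 200 mm → contributes +168 315 000 mm⁴
Total I = 387 283 000 mm⁴.
Extreme fibre distance c = 215 mm; S = I/c = 1 801 316 mm³.

S_x ≈ 1.8013 × 10⁶ mm³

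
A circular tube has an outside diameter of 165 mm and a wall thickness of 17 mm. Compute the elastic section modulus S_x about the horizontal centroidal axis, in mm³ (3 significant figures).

Decompose the section into non-overlapping parts with the origin at the bottom-left of its bounding rectangle.
Outer circle: ⌀165, A = 21 382 mm², y = 82.5 mm, Ī = 36 383 601 mm⁴.
Bore (subtracted): ⌀131, A = 13 478 mm², y = 82.5 mm, Ī = 14 456 231 mm⁴.
By symmetry the centroid is at mid-height, ȳ = 82.5 mm.
All pieces are centred on the horizontal centroidal axis, so I = ΣĪ (holes subtracted) = 21 927 370 mm⁴.
Extreme fibre distance c = 82.5 mm; S = I/c = 265 786 mm³.

S_x ≈ 2.66 × 10⁵ mm³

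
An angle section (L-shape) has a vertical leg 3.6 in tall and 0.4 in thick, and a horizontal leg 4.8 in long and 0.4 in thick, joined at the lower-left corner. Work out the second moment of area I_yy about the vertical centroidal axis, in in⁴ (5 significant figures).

I_yy ≈ 7.4206 in⁴

Treat the section as a set of non-overlapping primitives; coordinates are from the bounding-box lower-left.
Vertical leg: 0.4 × 3.6, A = 1.44 in², x = 0.2 in, Ī = 0.0192 in⁴.
Horizontal leg (remainder): 4.4 × 0.4, A = 1.76 in², x = 2.6 in, Ī = 2.839467 in⁴.
Centroid: x̄ = ΣA·x / ΣA = 1.52 in.
Transfer each piece to the vertical centroidal axis using Ī + A·d² with d = x − 1.52:
  vertical leg: d = -1.32 in → contributes +2.528256 in⁴
  horizontal leg (remainder): d = 1.08 in → contributes +4.892331 in⁴
Total I = 7.420587 in⁴.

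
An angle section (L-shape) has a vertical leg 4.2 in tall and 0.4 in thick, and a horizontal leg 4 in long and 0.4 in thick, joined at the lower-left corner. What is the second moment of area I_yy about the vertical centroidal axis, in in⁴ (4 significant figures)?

I_yy ≈ 4.679 in⁴

Split into non-overlapping primitives; take the origin at the lower-left of the bounding box.
Vertical leg: 0.4 × 4.2, A = 1.68 in², x = 0.2 in, Ī = 0.0224 in⁴.
Horizontal leg (remainder): 3.6 × 0.4, A = 1.44 in², x = 2.2 in, Ī = 1.5552 in⁴.
Centroid: x̄ = ΣA·x / ΣA = 1.12308 in.
Transfer each piece to the vertical centroidal axis using Ī + A·d² with d = x − 1.12308:
  vertical leg: d = -0.923077 in → contributes +1.45388 in⁴
  horizontal leg (remainder): d = 1.07692 in → contributes +3.22526 in⁴
Total I = 4.67914 in⁴.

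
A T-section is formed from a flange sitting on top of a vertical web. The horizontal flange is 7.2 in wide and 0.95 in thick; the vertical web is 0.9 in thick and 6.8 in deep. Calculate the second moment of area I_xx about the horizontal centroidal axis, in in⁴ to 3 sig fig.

Break the section into simple shapes (no overlaps), measuring from the bottom-left corner of the bounding box.
Flange: 7.2 × 0.95, A = 6.84 in², y = 7.275 in, Ī = 0.51443 in⁴.
Web: 0.9 × 6.8, A = 6.12 in², y = 3.4 in, Ī = 23.582 in⁴.
Centroid: ȳ = ΣA·y / ΣA = 5.4451 in.
Transfer each piece to the horizontal centroidal axis using Ī + A·d² with d = y − 5.4451:
  flange: d = 1.8299 in → contributes +23.417 in⁴
  web: d = -2.0451 in → contributes +49.18 in⁴
Total I = 72.597 in⁴.

I_xx ≈ 72.6 in⁴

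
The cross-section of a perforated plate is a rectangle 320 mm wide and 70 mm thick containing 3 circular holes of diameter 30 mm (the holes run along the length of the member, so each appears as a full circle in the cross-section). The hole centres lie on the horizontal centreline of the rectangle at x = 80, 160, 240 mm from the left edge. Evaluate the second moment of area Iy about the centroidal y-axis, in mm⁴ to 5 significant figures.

Split into non-overlapping primitives; take the origin at the lower-left of the bounding box.
Plate: 320 × 70, A = 22 400 mm², x = 160 mm, Ī = 191 146 667 mm⁴.
Hole 1 (subtracted): ⌀30, A = 706.8583 mm², x = 80 mm, Ī = 39760.78 mm⁴.
Hole 2 (subtracted): ⌀30, A = 706.8583 mm², x = 160 mm, Ī = 39760.78 mm⁴.
Hole 3 (subtracted): ⌀30, A = 706.8583 mm², x = 240 mm, Ī = 39760.78 mm⁴.
By symmetry the centroid is at mid-width, x̄ = 160 mm.
Transfer each piece to the centroidal y-axis using Ī + A·d² with d = x − 160:
  plate: d = 0 mm → contributes +191 146 667 mm⁴
  hole 1: d = -80 mm → contributes −4 563 654 mm⁴
  hole 2: d = 0 mm → contributes −39760.78 mm⁴
  hole 3: d = 80 mm → contributes −4 563 654 mm⁴
Total I = 181 979 597 mm⁴.

Iy ≈ 1.8198 × 10⁸ mm⁴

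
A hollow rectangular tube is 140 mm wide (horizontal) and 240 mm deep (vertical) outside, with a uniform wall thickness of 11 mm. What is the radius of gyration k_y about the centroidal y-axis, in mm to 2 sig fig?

k_y ≈ 56 mm

Treat the section as a set of non-overlapping primitives; coordinates are from the bounding-box lower-left.
Outer rectangle: 140 × 240, A = 33 600 mm², x = 70 mm, Ī = 54 880 000 mm⁴.
Inner void (subtracted): 118 × 218, A = 25 724 mm², x = 70 mm, Ī = 29 848 415 mm⁴.
By symmetry the centroid is at mid-width, x̄ = 70 mm.
All pieces are centred on the centroidal y-axis, so I = ΣĪ (holes subtracted) = 25 031 585 mm⁴.
Radius of gyration: k = √(I/A) = √(25 031 585 / 7 876) = 56.38 mm.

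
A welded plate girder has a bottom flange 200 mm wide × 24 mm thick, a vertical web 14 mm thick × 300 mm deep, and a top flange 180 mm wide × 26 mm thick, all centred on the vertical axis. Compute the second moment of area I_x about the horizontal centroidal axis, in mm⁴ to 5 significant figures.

I_x ≈ 2.8229 × 10⁸ mm⁴

Break the section into simple shapes (no overlaps), measuring from the bottom-left corner of the bounding box.
Bottom plate: 200 × 24, A = 4 800 mm², y = 12 mm, Ī = 230 400 mm⁴.
Web plate: 14 × 300, A = 4 200 mm², y = 174 mm, Ī = 31 500 000 mm⁴.
Top plate: 180 × 26, A = 4 680 mm², y = 337 mm, Ī = 263 640 mm⁴.
Centroid: ȳ = ΣA·y / ΣA = 172.9211 mm.
Transfer each piece to the horizontal centroidal axis using Ī + A·d² with d = y − 172.9211:
  bottom plate: d = -160.9211 mm → contributes +124 529 209 mm⁴
  web plate: d = 1.078947 mm → contributes +31 504 889 mm⁴
  top plate: d = 164.0789 mm → contributes +126 258 137 mm⁴
Total I = 282 292 235 mm⁴.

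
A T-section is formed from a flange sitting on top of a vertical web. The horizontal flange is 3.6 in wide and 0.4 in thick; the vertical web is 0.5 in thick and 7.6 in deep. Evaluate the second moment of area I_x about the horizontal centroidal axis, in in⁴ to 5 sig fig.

Treat the section as a set of non-overlapping primitives; coordinates are from the bounding-box lower-left.
Flange: 3.6 × 0.4, A = 1.44 in², y = 7.8 in, Ī = 0.0192 in⁴.
Web: 0.5 × 7.6, A = 3.8 in², y = 3.8 in, Ī = 18.29067 in⁴.
Centroid: ȳ = ΣA·y / ΣA = 4.899237 in.
Transfer each piece to the horizontal centroidal axis using Ī + A·d² with d = y − 4.899237:
  flange: d = 2.900763 in → contributes +12.13598 in⁴
  web: d = -1.099237 in → contributes +22.88229 in⁴
Total I = 35.01826 in⁴.

I_x ≈ 35.018 in⁴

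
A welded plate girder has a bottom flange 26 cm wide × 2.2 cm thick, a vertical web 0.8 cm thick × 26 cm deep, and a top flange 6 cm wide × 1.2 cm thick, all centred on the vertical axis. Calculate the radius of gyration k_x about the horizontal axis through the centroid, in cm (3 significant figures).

k_x ≈ 9.69 cm

Treat the section as a set of non-overlapping primitives; coordinates are from the bounding-box lower-left.
Bottom plate: 26 × 2.2, A = 57.2 cm², y = 1.1 cm, Ī = 23.071 cm⁴.
Web plate: 0.8 × 26, A = 20.8 cm², y = 15.2 cm, Ī = 1171.7 cm⁴.
Top plate: 6 × 1.2, A = 7.2 cm², y = 28.8 cm, Ī = 0.864 cm⁴.
Centroid: ȳ = ΣA·y / ΣA = 6.8831 cm.
Transfer each piece to the horizontal axis through the centroid using Ī + A·d² with d = y − 6.8831:
  bottom plate: d = -5.7831 cm → contributes +1936.1 cm⁴
  web plate: d = 8.3169 cm → contributes +2610.5 cm⁴
  top plate: d = 21.917 cm → contributes +3459.4 cm⁴
Total I = 8 006 cm⁴.
Radius of gyration: k = √(I/A) = √(8 006 / 85.2) = 9.6936 cm.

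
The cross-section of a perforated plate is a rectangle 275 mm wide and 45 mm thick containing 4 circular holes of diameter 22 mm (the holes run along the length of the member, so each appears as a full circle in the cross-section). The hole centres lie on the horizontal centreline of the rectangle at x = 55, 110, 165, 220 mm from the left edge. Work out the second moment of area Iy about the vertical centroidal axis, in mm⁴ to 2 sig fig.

Treat the section as a set of non-overlapping primitives; coordinates are from the bounding-box lower-left.
Plate: 275 × 45, A = 12 375 mm², x = 137.5 mm, Ī = 77 988 281 mm⁴.
Hole 1 (subtracted): ⌀22, A = 380.1 mm², x = 55 mm, Ī = 11 499 mm⁴.
Hole 2 (subtracted): ⌀22, A = 380.1 mm², x = 110 mm, Ī = 11 499 mm⁴.
Hole 3 (subtracted): ⌀22, A = 380.1 mm², x = 165 mm, Ī = 11 499 mm⁴.
Hole 4 (subtracted): ⌀22, A = 380.1 mm², x = 220 mm, Ī = 11 499 mm⁴.
By symmetry the centroid is at mid-width, x̄ = 137.5 mm.
Transfer each piece to the vertical centroidal axis using Ī + A·d² with d = x − 137.5:
  plate: d = 0 mm → contributes +77 988 281 mm⁴
  hole 1: d = -82.5 mm → contributes −2 598 777 mm⁴
  hole 2: d = -27.5 mm → contributes −298 974 mm⁴
  hole 3: d = 27.5 mm → contributes −298 974 mm⁴
  hole 4: d = 82.5 mm → contributes −2 598 777 mm⁴
Total I = 72 192 778 mm⁴.

Iy ≈ 7.2 × 10⁷ mm⁴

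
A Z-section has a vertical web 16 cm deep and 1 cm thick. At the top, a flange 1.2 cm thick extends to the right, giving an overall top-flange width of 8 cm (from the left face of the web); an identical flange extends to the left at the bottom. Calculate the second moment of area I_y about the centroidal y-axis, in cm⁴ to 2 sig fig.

Decompose the section into non-overlapping parts with the origin at the bottom-left of its bounding rectangle.
Web: 1 × 16, A = 16 cm², x = 7.5 cm, Ī = 1.333 cm⁴.
Top flange (beyond web): 7 × 1.2, A = 8.4 cm², x = 11.5 cm, Ī = 34.3 cm⁴.
Bottom flange (beyond web): 7 × 1.2, A = 8.4 cm², x = 3.5 cm, Ī = 34.3 cm⁴.
Centroid: x̄ = ΣA·x / ΣA = 7.5 cm.
Transfer each piece to the centroidal y-axis using Ī + A·d² with d = x − 7.5:
  web: d = 0 cm → contributes +1.333 cm⁴
  top flange (beyond web): d = 4 cm → contributes +168.7 cm⁴
  bottom flange (beyond web): d = -4 cm → contributes +168.7 cm⁴
Total I = 338.7 cm⁴.

I_y ≈ 340 cm⁴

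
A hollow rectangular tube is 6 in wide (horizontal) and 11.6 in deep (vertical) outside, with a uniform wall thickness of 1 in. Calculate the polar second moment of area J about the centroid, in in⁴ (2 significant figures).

Decompose the section into non-overlapping parts with the origin at the bottom-left of its bounding rectangle.
Outer rectangle: 6 × 11.6, A = 69.6 in², y = 5.8 in, Ī = 780.4 in⁴.
Inner void (subtracted): 4 × 9.6, A = 38.4 in², y = 5.8 in, Ī = 294.9 in⁴.
By symmetry the centroid is at mid-height, ȳ = 5.8 in.
All pieces are centred on the centroidal x-axis, so I = ΣĪ (holes subtracted) = 485.5 in⁴.
Repeating about the centroidal y-axis gives I_y = 157.6 in⁴.
Polar second moment: J = I_x + I_y = 643.1 in⁴.

J ≈ 640 in⁴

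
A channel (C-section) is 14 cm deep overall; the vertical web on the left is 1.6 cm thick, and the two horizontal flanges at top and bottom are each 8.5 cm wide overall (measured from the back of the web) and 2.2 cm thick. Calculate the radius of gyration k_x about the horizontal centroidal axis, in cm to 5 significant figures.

Break the section into simple shapes (no overlaps), measuring from the bottom-left corner of the bounding box.
Web: 1.6 × 14, A = 22.4 cm², y = 7 cm, Ī = 365.8667 cm⁴.
Top flange (beyond web): 6.9 × 2.2, A = 15.18 cm², y = 12.9 cm, Ī = 6.1226 cm⁴.
Bottom flange (beyond web): 6.9 × 2.2, A = 15.18 cm², y = 1.1 cm, Ī = 6.1226 cm⁴.
By symmetry the centroid is at mid-height, ȳ = 7 cm.
Transfer each piece to the horizontal centroidal axis using Ī + A·d² with d = y − 7:
  web: d = 0 cm → contributes +365.8667 cm⁴
  top flange (beyond web): d = 5.9 cm → contributes +534.5384 cm⁴
  bottom flange (beyond web): d = -5.9 cm → contributes +534.5384 cm⁴
Total I = 1434.943 cm⁴.
Radius of gyration: k = √(I/A) = √(1434.943 / 52.76) = 5.215128 cm.

k_x ≈ 5.2151 cm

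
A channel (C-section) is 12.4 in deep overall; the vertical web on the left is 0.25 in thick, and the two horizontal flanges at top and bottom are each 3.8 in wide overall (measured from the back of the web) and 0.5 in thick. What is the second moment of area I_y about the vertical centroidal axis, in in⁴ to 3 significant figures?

I_y ≈ 9.72 in⁴

Split into non-overlapping primitives; take the origin at the lower-left of the bounding box.
Web: 0.25 × 12.4, A = 3.1 in², x = 0.125 in, Ī = 0.016146 in⁴.
Top flange (beyond web): 3.55 × 0.5, A = 1.775 in², x = 2.025 in, Ī = 1.8641 in⁴.
Bottom flange (beyond web): 3.55 × 0.5, A = 1.775 in², x = 2.025 in, Ī = 1.8641 in⁴.
Centroid: x̄ = ΣA·x / ΣA = 1.1393 in.
Transfer each piece to the vertical centroidal axis using Ī + A·d² with d = x − 1.1393:
  web: d = -1.0143 in → contributes +3.2053 in⁴
  top flange (beyond web): d = 0.88571 in → contributes +3.2566 in⁴
  bottom flange (beyond web): d = 0.88571 in → contributes +3.2566 in⁴
Total I = 9.7185 in⁴.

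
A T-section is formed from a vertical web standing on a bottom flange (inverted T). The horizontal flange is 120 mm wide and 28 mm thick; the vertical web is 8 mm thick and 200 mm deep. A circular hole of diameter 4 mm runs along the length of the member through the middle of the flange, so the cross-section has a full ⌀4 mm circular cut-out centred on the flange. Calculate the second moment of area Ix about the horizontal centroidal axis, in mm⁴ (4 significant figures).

Decompose the section into non-overlapping parts with the origin at the bottom-left of its bounding rectangle.
Flange: 120 × 28, A = 3 360 mm², y = 14 mm, Ī = 219 520 mm⁴.
Web: 8 × 200, A = 1 600 mm², y = 128 mm, Ī = 5 333 333 mm⁴.
Hole (subtracted): ⌀4, A = 12.5664 mm², y = 14 mm, Ī = 12.5664 mm⁴.
Centroid: ȳ = ΣA·y / ΣA = 50.8676 mm.
Transfer each piece to the horizontal centroidal axis using Ī + A·d² with d = y − 50.8676:
  flange: d = -36.8676 mm → contributes +4 786 499 mm⁴
  web: d = 77.1324 mm → contributes +14 852 385 mm⁴
  hole: d = -36.8676 mm → contributes −17 093 mm⁴
Total I = 19 621 791 mm⁴.

Ix ≈ 1.962 × 10⁷ mm⁴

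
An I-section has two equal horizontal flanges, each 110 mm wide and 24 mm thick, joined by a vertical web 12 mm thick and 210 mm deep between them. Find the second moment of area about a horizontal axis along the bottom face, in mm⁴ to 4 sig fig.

I_base ≈ 2.116 × 10⁸ mm⁴

Break the section into simple shapes (no overlaps), measuring from the bottom-left corner of the bounding box.
Bottom flange: 110 × 24, A = 2 640 mm², y = 12 mm, Ī = 126 720 mm⁴.
Web: 12 × 210, A = 2 520 mm², y = 129 mm, Ī = 9 261 000 mm⁴.
Top flange: 110 × 24, A = 2 640 mm², y = 246 mm, Ī = 126 720 mm⁴.
Transfer each piece to a horizontal axis along the bottom face using Ī + A·d² with d = y − 0:
  bottom flange: d = 12 mm → contributes +506 880 mm⁴
  web: d = 129 mm → contributes +51 196 320 mm⁴
  top flange: d = 246 mm → contributes +159 888 960 mm⁴
Total I = 211 592 160 mm⁴.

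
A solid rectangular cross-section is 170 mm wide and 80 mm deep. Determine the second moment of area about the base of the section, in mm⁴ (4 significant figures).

The section: 170 × 80, A = 13 600 mm², y = 40 mm, Ī = 7 253 333 mm⁴.
Transfer it to the bottom edge using Ī + A·d² with d = y − 0:
  the section: d = 40 mm → contributes +29 013 333 mm⁴
Total I = 29 013 333 mm⁴.

I_base ≈ 2.901 × 10⁷ mm⁴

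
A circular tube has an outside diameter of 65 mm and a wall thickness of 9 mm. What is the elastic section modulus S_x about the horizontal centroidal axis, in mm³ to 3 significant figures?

Split into non-overlapping primitives; take the origin at the lower-left of the bounding box.
Outer circle: ⌀65, A = 3318.3 mm², y = 32.5 mm, Ī = 876 241 mm⁴.
Bore (subtracted): ⌀47, A = 1734.9 mm², y = 32.5 mm, Ī = 239 531 mm⁴.
By symmetry the centroid is at mid-height, ȳ = 32.5 mm.
All pieces are centred on the horizontal centroidal axis, so I = ΣĪ (holes subtracted) = 636 710 mm⁴.
Extreme fibre distance c = 32.5 mm; S = I/c = 19 591 mm³.

S_x ≈ 1.96 × 10⁴ mm³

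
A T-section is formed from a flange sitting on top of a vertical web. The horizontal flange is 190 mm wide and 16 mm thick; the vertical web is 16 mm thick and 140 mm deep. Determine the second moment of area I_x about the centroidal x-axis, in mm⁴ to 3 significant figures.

I_x ≈ 1.16 × 10⁷ mm⁴

Treat the section as a set of non-overlapping primitives; coordinates are from the bounding-box lower-left.
Flange: 190 × 16, A = 3 040 mm², y = 148 mm, Ī = 64 853 mm⁴.
Web: 16 × 140, A = 2 240 mm², y = 70 mm, Ī = 3 658 667 mm⁴.
Centroid: ȳ = ΣA·y / ΣA = 114.91 mm.
Transfer each piece to the centroidal x-axis using Ī + A·d² with d = y − 114.91:
  flange: d = 33.091 mm → contributes +3 393 678 mm⁴
  web: d = -44.909 mm → contributes +8 176 358 mm⁴
Total I = 11 570 036 mm⁴.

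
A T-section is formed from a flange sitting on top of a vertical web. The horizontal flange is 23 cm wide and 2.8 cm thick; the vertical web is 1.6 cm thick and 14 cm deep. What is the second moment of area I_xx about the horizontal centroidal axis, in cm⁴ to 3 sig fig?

I_xx ≈ 1580 cm⁴

Break the section into simple shapes (no overlaps), measuring from the bottom-left corner of the bounding box.
Flange: 23 × 2.8, A = 64.4 cm², y = 15.4 cm, Ī = 42.075 cm⁴.
Web: 1.6 × 14, A = 22.4 cm², y = 7 cm, Ī = 365.87 cm⁴.
Centroid: ȳ = ΣA·y / ΣA = 13.232 cm.
Transfer each piece to the horizontal centroidal axis using Ī + A·d² with d = y − 13.232:
  flange: d = 2.1677 cm → contributes +344.7 cm⁴
  web: d = -6.2323 cm → contributes +1235.9 cm⁴
Total I = 1580.6 cm⁴.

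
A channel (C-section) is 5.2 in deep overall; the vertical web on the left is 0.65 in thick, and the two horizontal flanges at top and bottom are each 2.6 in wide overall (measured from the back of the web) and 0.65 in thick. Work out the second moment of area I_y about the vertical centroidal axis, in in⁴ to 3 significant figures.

Split into non-overlapping primitives; take the origin at the lower-left of the bounding box.
Web: 0.65 × 5.2, A = 3.38 in², x = 0.325 in, Ī = 0.119 in⁴.
Top flange (beyond web): 1.95 × 0.65, A = 1.2675 in², x = 1.625 in, Ī = 0.40164 in⁴.
Bottom flange (beyond web): 1.95 × 0.65, A = 1.2675 in², x = 1.625 in, Ī = 0.40164 in⁴.
Centroid: x̄ = ΣA·x / ΣA = 0.88214 in.
Transfer each piece to the vertical centroidal axis using Ī + A·d² with d = x − 0.88214:
  web: d = -0.55714 in → contributes +1.1682 in⁴
  top flange (beyond web): d = 0.74286 in → contributes +1.1011 in⁴
  bottom flange (beyond web): d = 0.74286 in → contributes +1.1011 in⁴
Total I = 3.3704 in⁴.

I_y ≈ 3.37 in⁴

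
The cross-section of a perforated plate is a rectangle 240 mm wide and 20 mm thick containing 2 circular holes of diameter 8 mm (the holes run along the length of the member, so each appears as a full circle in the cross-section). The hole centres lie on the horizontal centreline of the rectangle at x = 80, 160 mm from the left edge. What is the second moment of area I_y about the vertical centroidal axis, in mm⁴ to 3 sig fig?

I_y ≈ 2.29 × 10⁷ mm⁴

Decompose the section into non-overlapping parts with the origin at the bottom-left of its bounding rectangle.
Plate: 240 × 20, A = 4 800 mm², x = 120 mm, Ī = 23 040 000 mm⁴.
Hole 1 (subtracted): ⌀8, A = 50.265 mm², x = 80 mm, Ī = 201.06 mm⁴.
Hole 2 (subtracted): ⌀8, A = 50.265 mm², x = 160 mm, Ī = 201.06 mm⁴.
By symmetry the centroid is at mid-width, x̄ = 120 mm.
Transfer each piece to the vertical centroidal axis using Ī + A·d² with d = x − 120:
  plate: d = 0 mm → contributes +23 040 000 mm⁴
  hole 1: d = -40 mm → contributes −80 626 mm⁴
  hole 2: d = 40 mm → contributes −80 626 mm⁴
Total I = 22 878 748 mm⁴.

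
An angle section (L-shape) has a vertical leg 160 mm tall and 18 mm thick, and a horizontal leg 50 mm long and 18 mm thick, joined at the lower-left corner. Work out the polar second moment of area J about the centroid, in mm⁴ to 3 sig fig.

Break the section into simple shapes (no overlaps), measuring from the bottom-left corner of the bounding box.
Vertical leg: 18 × 160, A = 2 880 mm², y = 80 mm, Ī = 6 144 000 mm⁴.
Horizontal leg (remainder): 32 × 18, A = 576 mm², y = 9 mm, Ī = 15 552 mm⁴.
Centroid: ȳ = ΣA·y / ΣA = 68.167 mm.
Transfer each piece to the centroidal x-axis using Ī + A·d² with d = y − 68.167:
  vertical leg: d = 11.833 mm → contributes +6 547 280 mm⁴
  horizontal leg (remainder): d = -59.167 mm → contributes +2 031 952 mm⁴
Total I = 8 579 232 mm⁴.
For the y-axis: x̄ = 13.167 mm.
Repeating about the centroidal y-axis gives I_y = 426 912 mm⁴.
Polar second moment: J = I_x + I_y = 9 006 144 mm⁴.

J ≈ 9.01 × 10⁶ mm⁴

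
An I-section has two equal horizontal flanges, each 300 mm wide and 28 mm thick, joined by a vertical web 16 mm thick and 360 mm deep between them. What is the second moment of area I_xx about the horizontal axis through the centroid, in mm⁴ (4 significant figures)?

I_xx ≈ 6.956 × 10⁸ mm⁴

Decompose the section into non-overlapping parts with the origin at the bottom-left of its bounding rectangle.
Bottom flange: 300 × 28, A = 8 400 mm², y = 14 mm, Ī = 548 800 mm⁴.
Web: 16 × 360, A = 5 760 mm², y = 208 mm, Ī = 62 208 000 mm⁴.
Top flange: 300 × 28, A = 8 400 mm², y = 402 mm, Ī = 548 800 mm⁴.
By symmetry the centroid is at mid-height, ȳ = 208 mm.
Transfer each piece to the horizontal axis through the centroid using Ī + A·d² with d = y − 208:
  bottom flange: d = -194 mm → contributes +316 691 200 mm⁴
  web: d = 0 mm → contributes +62 208 000 mm⁴
  top flange: d = 194 mm → contributes +316 691 200 mm⁴
Total I = 695 590 400 mm⁴.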